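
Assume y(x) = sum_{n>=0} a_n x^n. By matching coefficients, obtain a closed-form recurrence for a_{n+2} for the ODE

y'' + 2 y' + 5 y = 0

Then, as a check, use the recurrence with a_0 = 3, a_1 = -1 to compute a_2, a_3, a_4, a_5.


Substitute y = sum_n a_n x^n.
y''(x) has coefficient (n+2)(n+1) a_{n+2} at x^n;
2 y'(x) has coefficient 2 (n+1) a_{n+1} at x^n;
5 y(x) has coefficient 5 a_n at x^n.
Matching x^n: (n+2)(n+1) a_{n+2} + 2 (n+1) a_{n+1} + 5 a_n = 0.
Thus a_{n+2} = [-2 (n+1) a_{n+1} - 5 a_n] / ((n+1)(n+2)).

Check with a_0 = 3, a_1 = -1 (apply the recurrence for n = 0, 1, 2, 3): a_0 = 3, a_1 = -1, a_2 = -13/2, a_3 = 31/6, a_4 = 1/8, a_5 = -161/120.

a_(n+2) = [-2 (n+1) a_(n+1) - 5 a_n] / ((n+1)(n+2)); check: a_0 = 3, a_1 = -1, a_2 = -13/2, a_3 = 31/6, a_4 = 1/8, a_5 = -161/120


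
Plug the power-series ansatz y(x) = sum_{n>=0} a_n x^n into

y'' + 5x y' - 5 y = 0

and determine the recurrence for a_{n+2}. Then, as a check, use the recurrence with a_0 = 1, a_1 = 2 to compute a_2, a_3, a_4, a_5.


Substitute y = sum_n a_n x^n.
y''(x) has coefficient (n+2)(n+1) a_{n+2} at x^n;
5 x y'(x) has coefficient 5 n a_n at x^n (shift);
-5 y(x) has coefficient -5 a_n at x^n.
Matching x^n: (n+2)(n+1) a_{n+2} + (5n - 5) a_n = 0.
Thus a_{n+2} = (-5n + 5) / ((n+1)(n+2)) * a_n.

Check with a_0 = 1, a_1 = 2 (apply the recurrence for n = 0, 1, 2, 3): a_0 = 1, a_1 = 2, a_2 = 5/2, a_3 = 0, a_4 = -25/24, a_5 = 0.

a_(n+2) = (-5n + 5) / ((n+1)(n+2)) * a_n; check: a_0 = 1, a_1 = 2, a_2 = 5/2, a_3 = 0, a_4 = -25/24, a_5 = 0


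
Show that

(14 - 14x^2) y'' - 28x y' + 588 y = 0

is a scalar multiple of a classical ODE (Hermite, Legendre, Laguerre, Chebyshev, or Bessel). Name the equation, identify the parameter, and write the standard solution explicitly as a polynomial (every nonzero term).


All three coefficients share the factor 14; dividing through by 14 gives  (1 - x^2) y'' - 2x y' + 42 y = 0.
This matches the Legendre equation (1 - x^2) y'' - 2x y' + n(n+1) y = 0 (note the -2x y' term) with n(n+1) = 42, so n = 6; the polynomial solution is P_6(x).
With y = sum_k a_k x^k, matching x^k gives (k+2)(k+1) a_{k+2} = [k(k+1) - n(n+1)] a_k = (k - 6)(k + 7) a_k. The right side vanishes at k = 6, so the series with the parity of 6 terminates at degree 6.
Standard normalization (P_n(1) = 1): leading coefficient (2n)!/(2^n (n!)^2) = 479001600/(64*518400) = 231/16, so a_6 = 231/16. Work downward with a_k = (k+1)(k+2) a_{k+2} / ((k - 6)(k + 7)):
  a_4 = (5)(6)(231/16) / ((4 - 6)(4 + 7)) = (3465/8)/(-22) = -315/16
  a_2 = (3)(4)(-315/16) / ((2 - 6)(2 + 7)) = (-945/4)/(-36) = 105/16
  a_0 = (1)(2)(105/16) / ((0 - 6)(0 + 7)) = (105/8)/(-42) = -5/16
Hence P_6(x) = 231 x^6/16 - 315 x^4/16 + 105 x^2/16 - 5/16.

P_6(x); series = 231 x^6/16 - 315 x^4/16 + 105 x^2/16 - 5/16


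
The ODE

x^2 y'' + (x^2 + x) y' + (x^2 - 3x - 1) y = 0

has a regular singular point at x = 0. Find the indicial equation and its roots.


Divide by x^2 to reach normal form y'' + P_1(x) y' + P_2(x) y = 0 with P_1(x) = 1 + 1/x and P_2(x) = 1 - 3/x - 1/x^2.
x = 0 is a singular point because the y'-coefficient 1 + 1/x has a pole at x = 0 and the y-coefficient 1 - 3/x - 1/x^2 has a pole at x = 0.
It is a regular singular point because x P_1(x) = p(x) = x + 1 and x^2 P_2(x) = q(x) = x^2 - 3x - 1 are polynomials, hence analytic at x = 0.
p(0) = 1,  q(0) = -1.
Indicial equation: r(r-1) + p(0) r + q(0) = 0, i.e. r^2 + (p(0) - 1) r + q(0) = 0, i.e. r^2 - 1 = 0.
Discriminant: (0)^2 - 4(-1) = 4, so r = (0 ± 2)/2.
Solving: r_1 = 1, r_2 = -1.

indicial: r^2 - 1 = 0; roots r_1 = 1, r_2 = -1


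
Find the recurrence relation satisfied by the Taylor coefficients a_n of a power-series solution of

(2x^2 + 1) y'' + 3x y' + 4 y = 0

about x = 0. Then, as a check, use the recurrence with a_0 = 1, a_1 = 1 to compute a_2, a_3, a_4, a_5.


Substitute y = sum_n a_n x^n.
(1 + 2 x^2) y'' contributes (n+2)(n+1) a_{n+2} + 2 n(n-1) a_n at x^n.
3 x y'(x) contributes 3 n a_n at x^n.
4 y(x) contributes 4 a_n at x^n.
Matching x^n: (n+2)(n+1) a_{n+2} + (2 n(n-1) + 3 n + 4) a_n = 0.
Thus a_{n+2} = (-2 n(n-1) - 3 n - 4) / ((n+1)(n+2)) * a_n.

Check with a_0 = 1, a_1 = 1 (apply the recurrence for n = 0, 1, 2, 3): a_0 = 1, a_1 = 1, a_2 = -2, a_3 = -7/6, a_4 = 7/3, a_5 = 35/24.

a_(n+2) = (-2 n(n-1) - 3 n - 4) / ((n+1)(n+2)) * a_n; check: a_0 = 1, a_1 = 1, a_2 = -2, a_3 = -7/6, a_4 = 7/3, a_5 = 35/24


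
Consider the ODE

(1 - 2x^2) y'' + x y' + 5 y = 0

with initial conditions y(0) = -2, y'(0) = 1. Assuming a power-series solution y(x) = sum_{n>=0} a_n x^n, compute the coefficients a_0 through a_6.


Ansatz: y(x) = sum_{n>=0} a_n x^n, so y'(x) = sum_{n>=1} n a_n x^(n-1) and y''(x) = sum_{n>=2} n(n-1) a_n x^(n-2).
Substitute into P(x) y'' + Q(x) y' + R(x) y = 0 with P(x) = 1 - 2x^2, Q(x) = x, R(x) = 5, and match powers of x.
Initial conditions: a_0 = -2, a_1 = 1.
Setting the coefficient of each power of x to zero and solving order by order (substituting the coefficients already found):
  x^0: 2 a_2 + 5 a_0 = 0  ->  2 a_2 = -5 a_0 = 10  ->  a_2 = 5
  x^1: 6 a_3 + 6 a_1 = 0  ->  6 a_3 = -6 a_1 = -6  ->  a_3 = -1
  x^2: 12 a_4 + 3 a_2 = 0  ->  12 a_4 = -3 a_2 = -15  ->  a_4 = -5/4
  x^3: 20 a_5 - 4 a_3 = 0  ->  20 a_5 = 4 a_3 = -4  ->  a_5 = -1/5
  x^4: 30 a_6 - 15 a_4 = 0  ->  30 a_6 = 15 a_4 = -75/4  ->  a_6 = -5/8
Truncated series: y(x) = -2 + x + 5 x^2 - x^3 - (5/4) x^4 - (1/5) x^5 - (5/8) x^6 + O(x^7).

a_0 = -2; a_1 = 1; a_2 = 5; a_3 = -1; a_4 = -5/4; a_5 = -1/5; a_6 = -5/8


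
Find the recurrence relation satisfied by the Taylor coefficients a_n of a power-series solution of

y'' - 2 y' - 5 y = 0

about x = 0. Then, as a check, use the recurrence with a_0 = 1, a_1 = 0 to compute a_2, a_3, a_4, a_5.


Substitute y = sum_n a_n x^n.
y''(x) has coefficient (n+2)(n+1) a_{n+2} at x^n;
-2 y'(x) has coefficient -2 (n+1) a_{n+1} at x^n;
-5 y(x) has coefficient -5 a_n at x^n.
Matching x^n: (n+2)(n+1) a_{n+2} - 2 (n+1) a_{n+1} - 5 a_n = 0.
Thus a_{n+2} = [2 (n+1) a_{n+1} + 5 a_n] / ((n+1)(n+2)).

Check with a_0 = 1, a_1 = 0 (apply the recurrence for n = 0, 1, 2, 3): a_0 = 1, a_1 = 0, a_2 = 5/2, a_3 = 5/3, a_4 = 15/8, a_5 = 7/6.

a_(n+2) = [2 (n+1) a_(n+1) + 5 a_n] / ((n+1)(n+2)); check: a_0 = 1, a_1 = 0, a_2 = 5/2, a_3 = 5/3, a_4 = 15/8, a_5 = 7/6


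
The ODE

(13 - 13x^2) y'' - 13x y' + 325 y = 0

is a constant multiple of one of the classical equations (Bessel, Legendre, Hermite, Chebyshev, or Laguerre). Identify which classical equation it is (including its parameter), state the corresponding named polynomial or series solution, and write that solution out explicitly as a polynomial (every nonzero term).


All three coefficients share the factor 13; dividing through by 13 gives  (1 - x^2) y'' - x y' + 25 y = 0.
This matches the Chebyshev equation (1 - x^2) y'' - x y' + n^2 y = 0 (note the -x y' term, not -2x y') with n^2 = 25, so n = 5; the polynomial solution is T_5(x).
With y = sum_k a_k x^k, matching x^k gives (k+2)(k+1) a_{k+2} = (k^2 - n^2) a_k = (k - 5)(k + 5) a_k. The right side vanishes at k = 5, so the series with the parity of 5 terminates at degree 5.
Standard normalization: leading coefficient of T_n is 2^(n-1), so a_5 = 2^4 = 16. Work downward with a_k = (k+1)(k+2) a_{k+2} / ((k - 5)(k + 5)):
  a_3 = (4)(5)(16) / ((3 - 5)(3 + 5)) = 320/(-16) = -20
  a_1 = (2)(3)(-20) / ((1 - 5)(1 + 5)) = -120/(-24) = 5
Hence T_5(x) = 16 x^5 - 20 x^3 + 5 x.

T_5(x); series = 16 x^5 - 20 x^3 + 5 x


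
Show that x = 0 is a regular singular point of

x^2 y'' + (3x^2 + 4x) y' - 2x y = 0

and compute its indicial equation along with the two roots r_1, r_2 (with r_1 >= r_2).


Divide by x^2 to reach normal form y'' + P_1(x) y' + P_2(x) y = 0 with P_1(x) = 3 + 4/x and P_2(x) = -2/x.
x = 0 is a singular point because the y'-coefficient 3 + 4/x has a pole at x = 0 and the y-coefficient -2/x has a pole at x = 0.
It is a regular singular point because x P_1(x) = p(x) = 3x + 4 and x^2 P_2(x) = q(x) = -2x are polynomials, hence analytic at x = 0.
p(0) = 4,  q(0) = 0.
Indicial equation: r(r-1) + p(0) r + q(0) = 0, i.e. r^2 + (p(0) - 1) r + q(0) = 0, i.e. r^2 + 3 r = 0.
Discriminant: (3)^2 - 4(0) = 9, so r = (-3 ± 3)/2.
Solving: r_1 = 0, r_2 = -3.

indicial: r^2 + 3 r = 0; roots r_1 = 0, r_2 = -3


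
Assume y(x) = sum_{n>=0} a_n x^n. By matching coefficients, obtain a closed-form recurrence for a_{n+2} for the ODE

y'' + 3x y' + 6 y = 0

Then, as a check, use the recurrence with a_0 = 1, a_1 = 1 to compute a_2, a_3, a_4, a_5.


Substitute y = sum_n a_n x^n.
y''(x) has coefficient (n+2)(n+1) a_{n+2} at x^n;
3 x y'(x) has coefficient 3 n a_n at x^n (shift);
6 y(x) has coefficient 6 a_n at x^n.
Matching x^n: (n+2)(n+1) a_{n+2} + (3n + 6) a_n = 0.
Thus a_{n+2} = (-3n - 6) / ((n+1)(n+2)) * a_n.

Check with a_0 = 1, a_1 = 1 (apply the recurrence for n = 0, 1, 2, 3): a_0 = 1, a_1 = 1, a_2 = -3, a_3 = -3/2, a_4 = 3, a_5 = 9/8.

a_(n+2) = (-3n - 6) / ((n+1)(n+2)) * a_n; check: a_0 = 1, a_1 = 1, a_2 = -3, a_3 = -3/2, a_4 = 3, a_5 = 9/8


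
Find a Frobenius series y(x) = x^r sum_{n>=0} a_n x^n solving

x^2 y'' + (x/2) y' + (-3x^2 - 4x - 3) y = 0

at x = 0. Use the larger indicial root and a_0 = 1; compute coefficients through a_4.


Write in Frobenius form y'' + (p(x)/x) y' + (q(x)/x^2) y = 0:
  p(x) = 1/2,  q(x) = -3x^2 - 4x - 3.
Indicial equation: r(r-1) + (1/2) r + (-3) = 0 -> roots r_1 = 2, r_2 = -3/2.
Take r = r_1 = 2. Let y(x) = x^r sum_{n>=0} a_n x^n with a_0 = 1.
Substitute y = x^r sum a_n x^n and match x^{r+n}. The recurrence is
  D(n) a_n - 4 a_{n-1} - 3 a_{n-2} = 0,  where D(n) = (r+n)(r+n-1) + (1/2)(r+n) + (-3).
  a_n = [4 a_{n-1} + 3 a_{n-2}] / D(n).
Since the indicial polynomial factors as (r - r_1)(r - r_2), D(n) = (r_1 + n - r_1)(r_1 + n - r_2) = n(n + 7/2).
Evaluating step by step (a_0 = 1):
  n = 1: D(1) = 1(1 + 7/2) = 9/2; numerator = 4(1) = 4; a_1 = (4)/(9/2) = 8/9
  n = 2: D(2) = 2(2 + 7/2) = 11; numerator = 4(8/9) + 3(1) = 59/9; a_2 = (59/9)/(11) = 59/99
  n = 3: D(3) = 3(3 + 7/2) = 39/2; numerator = 4(59/99) + 3(8/9) = 500/99; a_3 = (500/99)/(39/2) = 1000/3861
  n = 4: D(4) = 4(4 + 7/2) = 30; numerator = 4(1000/3861) + 3(59/99) = 10903/3861; a_4 = (10903/3861)/(30) = 10903/115830

r = 2; a_0 = 1; a_1 = 8/9; a_2 = 59/99; a_3 = 1000/3861; a_4 = 10903/115830


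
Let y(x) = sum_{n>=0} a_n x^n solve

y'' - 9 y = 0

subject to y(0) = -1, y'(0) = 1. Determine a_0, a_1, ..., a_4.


Ansatz: y(x) = sum_{n>=0} a_n x^n, so y'(x) = sum_{n>=1} n a_n x^(n-1) and y''(x) = sum_{n>=2} n(n-1) a_n x^(n-2).
Substitute into P(x) y'' + Q(x) y' + R(x) y = 0 with P(x) = 1, Q(x) = 0, R(x) = -9, and match powers of x.
Initial conditions: a_0 = -1, a_1 = 1.
Setting the coefficient of each power of x to zero and solving order by order (substituting the coefficients already found):
  x^0: 2 a_2 - 9 a_0 = 0  ->  2 a_2 = 9 a_0 = -9  ->  a_2 = -9/2
  x^1: 6 a_3 - 9 a_1 = 0  ->  6 a_3 = 9 a_1 = 9  ->  a_3 = 3/2
  x^2: 12 a_4 - 9 a_2 = 0  ->  12 a_4 = 9 a_2 = -81/2  ->  a_4 = -27/8
Truncated series: y(x) = -1 + x - (9/2) x^2 + (3/2) x^3 - (27/8) x^4 + O(x^5).

a_0 = -1; a_1 = 1; a_2 = -9/2; a_3 = 3/2; a_4 = -27/8


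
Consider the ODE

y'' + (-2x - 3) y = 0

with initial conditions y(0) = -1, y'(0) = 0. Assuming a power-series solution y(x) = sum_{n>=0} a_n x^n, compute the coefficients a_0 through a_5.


Ansatz: y(x) = sum_{n>=0} a_n x^n, so y'(x) = sum_{n>=1} n a_n x^(n-1) and y''(x) = sum_{n>=2} n(n-1) a_n x^(n-2).
Substitute into P(x) y'' + Q(x) y' + R(x) y = 0 with P(x) = 1, Q(x) = 0, R(x) = -2x - 3, and match powers of x.
Initial conditions: a_0 = -1, a_1 = 0.
Setting the coefficient of each power of x to zero and solving order by order (substituting the coefficients already found):
  x^0: 2 a_2 - 3 a_0 = 0  ->  2 a_2 = 3 a_0 = -3  ->  a_2 = -3/2
  x^1: 6 a_3 - 3 a_1 - 2 a_0 = 0  ->  6 a_3 = 3 a_1 + 2 a_0 = -2  ->  a_3 = -1/3
  x^2: 12 a_4 - 3 a_2 - 2 a_1 = 0  ->  12 a_4 = 3 a_2 + 2 a_1 = -9/2  ->  a_4 = -3/8
  x^3: 20 a_5 - 3 a_3 - 2 a_2 = 0  ->  20 a_5 = 3 a_3 + 2 a_2 = -4  ->  a_5 = -1/5
Truncated series: y(x) = -1 - (3/2) x^2 - (1/3) x^3 - (3/8) x^4 - (1/5) x^5 + O(x^6).

a_0 = -1; a_1 = 0; a_2 = -3/2; a_3 = -1/3; a_4 = -3/8; a_5 = -1/5


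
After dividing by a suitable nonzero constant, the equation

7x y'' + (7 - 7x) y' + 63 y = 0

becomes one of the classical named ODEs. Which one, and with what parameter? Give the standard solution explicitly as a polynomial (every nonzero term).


All three coefficients share the factor 7; dividing through by 7 gives  x y'' + (1 - x) y' + 9 y = 0.
This matches the Laguerre equation x y'' + (1 - x) y' + n y = 0 with n = 9; the polynomial solution is L_9(x).
With y = sum_k a_k x^k, matching x^k gives (k+1)k a_{k+1} + (k+1) a_{k+1} - k a_k + n a_k = 0, i.e. (k+1)^2 a_{k+1} = (k - n) a_k = (k - 9) a_k. The right side vanishes at k = 9, so the series terminates at degree 9.
Standard normalization L_n(0) = 1 gives a_0 = 1. Work upward with a_{k+1} = (k - 9) a_k / (k+1)^2:
  a_1 = (0 - 9)(1) / 1^2 = -9/1 = -9
  a_2 = (1 - 9)(-9) / 2^2 = 72/4 = 18
  a_3 = (2 - 9)(18) / 3^2 = -126/9 = -14
  a_4 = (3 - 9)(-14) / 4^2 = 84/16 = 21/4
  a_5 = (4 - 9)(21/4) / 5^2 = (-105/4)/25 = -21/20
  a_6 = (5 - 9)(-21/20) / 6^2 = (21/5)/36 = 7/60
  a_7 = (6 - 9)(7/60) / 7^2 = (-7/20)/49 = -1/140
  a_8 = (7 - 9)(-1/140) / 8^2 = (1/70)/64 = 1/4480
  a_9 = (8 - 9)(1/4480) / 9^2 = (-1/4480)/81 = -1/362880
Hence L_9(x) = -x^9/362880 + x^8/4480 - x^7/140 + 7 x^6/60 - 21 x^5/20 + 21 x^4/4 - 14 x^3 + 18 x^2 - 9 x + 1.

L_9(x); series = -x^9/362880 + x^8/4480 - x^7/140 + 7 x^6/60 - 21 x^5/20 + 21 x^4/4 - 14 x^3 + 18 x^2 - 9 x + 1


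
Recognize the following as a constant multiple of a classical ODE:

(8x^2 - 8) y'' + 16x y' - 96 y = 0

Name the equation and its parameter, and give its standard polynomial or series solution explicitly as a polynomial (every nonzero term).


All three coefficients share the factor -8; dividing through by -8 gives  (1 - x^2) y'' - 2x y' + 12 y = 0.
This matches the Legendre equation (1 - x^2) y'' - 2x y' + n(n+1) y = 0 (note the -2x y' term) with n(n+1) = 12, so n = 3; the polynomial solution is P_3(x).
With y = sum_k a_k x^k, matching x^k gives (k+2)(k+1) a_{k+2} = [k(k+1) - n(n+1)] a_k = (k - 3)(k + 4) a_k. The right side vanishes at k = 3, so the series with the parity of 3 terminates at degree 3.
Standard normalization (P_n(1) = 1): leading coefficient (2n)!/(2^n (n!)^2) = 720/(8*36) = 5/2, so a_3 = 5/2. Work downward with a_k = (k+1)(k+2) a_{k+2} / ((k - 3)(k + 4)):
  a_1 = (2)(3)(5/2) / ((1 - 3)(1 + 4)) = 15/(-10) = -3/2
Hence P_3(x) = 5 x^3/2 - 3 x/2.

P_3(x); series = 5 x^3/2 - 3 x/2


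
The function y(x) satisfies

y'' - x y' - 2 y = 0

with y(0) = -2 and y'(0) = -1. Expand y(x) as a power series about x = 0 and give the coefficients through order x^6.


Ansatz: y(x) = sum_{n>=0} a_n x^n, so y'(x) = sum_{n>=1} n a_n x^(n-1) and y''(x) = sum_{n>=2} n(n-1) a_n x^(n-2).
Substitute into P(x) y'' + Q(x) y' + R(x) y = 0 with P(x) = 1, Q(x) = -x, R(x) = -2, and match powers of x.
Initial conditions: a_0 = -2, a_1 = -1.
Setting the coefficient of each power of x to zero and solving order by order (substituting the coefficients already found):
  x^0: 2 a_2 - 2 a_0 = 0  ->  2 a_2 = 2 a_0 = -4  ->  a_2 = -2
  x^1: 6 a_3 - 3 a_1 = 0  ->  6 a_3 = 3 a_1 = -3  ->  a_3 = -1/2
  x^2: 12 a_4 - 4 a_2 = 0  ->  12 a_4 = 4 a_2 = -8  ->  a_4 = -2/3
  x^3: 20 a_5 - 5 a_3 = 0  ->  20 a_5 = 5 a_3 = -5/2  ->  a_5 = -1/8
  x^4: 30 a_6 - 6 a_4 = 0  ->  30 a_6 = 6 a_4 = -4  ->  a_6 = -2/15
Truncated series: y(x) = -2 - x - 2 x^2 - (1/2) x^3 - (2/3) x^4 - (1/8) x^5 - (2/15) x^6 + O(x^7).

a_0 = -2; a_1 = -1; a_2 = -2; a_3 = -1/2; a_4 = -2/3; a_5 = -1/8; a_6 = -2/15


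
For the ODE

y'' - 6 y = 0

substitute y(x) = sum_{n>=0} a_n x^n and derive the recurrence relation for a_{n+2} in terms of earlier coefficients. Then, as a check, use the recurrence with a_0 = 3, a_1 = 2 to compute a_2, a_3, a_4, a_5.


Substitute y = sum_n a_n x^n into y'' + (const) y = 0.
y''(x) = sum_{n>=0} (n+2)(n+1) a_{n+2} x^n.
The ODE becomes sum_n [(n+2)(n+1) a_{n+2} - 6 a_n] x^n = 0.
Setting each coefficient to zero gives the recurrence:
  (n+2)(n+1) a_{n+2} - 6 a_n = 0,
  a_{n+2} = 6 / ((n+1)(n+2)) a_n.

Check with a_0 = 3, a_1 = 2 (apply the recurrence for n = 0, 1, 2, 3): a_0 = 3, a_1 = 2, a_2 = 9, a_3 = 2, a_4 = 9/2, a_5 = 3/5.

a_{n+2} = 6/((n+1)(n+2)) * a_n; check: a_0 = 3, a_1 = 2, a_2 = 9, a_3 = 2, a_4 = 9/2, a_5 = 3/5


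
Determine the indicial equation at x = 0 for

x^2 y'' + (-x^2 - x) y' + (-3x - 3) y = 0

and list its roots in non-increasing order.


Divide by x^2 to reach normal form y'' + P_1(x) y' + P_2(x) y = 0 with P_1(x) = -1 - 1/x and P_2(x) = -3/x - 3/x^2.
x = 0 is a singular point because the y'-coefficient -1 - 1/x has a pole at x = 0 and the y-coefficient -3/x - 3/x^2 has a pole at x = 0.
It is a regular singular point because x P_1(x) = p(x) = -x - 1 and x^2 P_2(x) = q(x) = -3x - 3 are polynomials, hence analytic at x = 0.
p(0) = -1,  q(0) = -3.
Indicial equation: r(r-1) + p(0) r + q(0) = 0, i.e. r^2 + (p(0) - 1) r + q(0) = 0, i.e. r^2 - 2 r - 3 = 0.
Discriminant: (-2)^2 - 4(-3) = 16, so r = (2 ± 4)/2.
Solving: r_1 = 3, r_2 = -1.

indicial: r^2 - 2 r - 3 = 0; roots r_1 = 3, r_2 = -1


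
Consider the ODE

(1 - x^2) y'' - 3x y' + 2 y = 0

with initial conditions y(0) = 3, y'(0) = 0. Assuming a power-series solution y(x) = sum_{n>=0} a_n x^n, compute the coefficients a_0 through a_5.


Ansatz: y(x) = sum_{n>=0} a_n x^n, so y'(x) = sum_{n>=1} n a_n x^(n-1) and y''(x) = sum_{n>=2} n(n-1) a_n x^(n-2).
Substitute into P(x) y'' + Q(x) y' + R(x) y = 0 with P(x) = 1 - x^2, Q(x) = -3x, R(x) = 2, and match powers of x.
Initial conditions: a_0 = 3, a_1 = 0.
Setting the coefficient of each power of x to zero and solving order by order (substituting the coefficients already found):
  x^0: 2 a_2 + 2 a_0 = 0  ->  2 a_2 = -2 a_0 = -6  ->  a_2 = -3
  x^1: 6 a_3 - a_1 = 0  ->  6 a_3 = a_1 = 0  ->  a_3 = 0
  x^2: 12 a_4 - 6 a_2 = 0  ->  12 a_4 = 6 a_2 = -18  ->  a_4 = -3/2
  x^3: 20 a_5 - 13 a_3 = 0  ->  20 a_5 = 13 a_3 = 0  ->  a_5 = 0
Truncated series: y(x) = 3 - 3 x^2 - (3/2) x^4 + O(x^6).

a_0 = 3; a_1 = 0; a_2 = -3; a_3 = 0; a_4 = -3/2; a_5 = 0


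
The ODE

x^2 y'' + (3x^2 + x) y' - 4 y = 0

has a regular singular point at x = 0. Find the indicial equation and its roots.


Divide by x^2 to reach normal form y'' + P_1(x) y' + P_2(x) y = 0 with P_1(x) = 3 + 1/x and P_2(x) = -4/x^2.
x = 0 is a singular point because the y'-coefficient 3 + 1/x has a pole at x = 0 and the y-coefficient -4/x^2 has a pole at x = 0.
It is a regular singular point because x P_1(x) = p(x) = 3x + 1 and x^2 P_2(x) = q(x) = -4 are polynomials, hence analytic at x = 0.
p(0) = 1,  q(0) = -4.
Indicial equation: r(r-1) + p(0) r + q(0) = 0, i.e. r^2 + (p(0) - 1) r + q(0) = 0, i.e. r^2 - 4 = 0.
Discriminant: (0)^2 - 4(-4) = 16, so r = (0 ± 4)/2.
Solving: r_1 = 2, r_2 = -2.

indicial: r^2 - 4 = 0; roots r_1 = 2, r_2 = -2


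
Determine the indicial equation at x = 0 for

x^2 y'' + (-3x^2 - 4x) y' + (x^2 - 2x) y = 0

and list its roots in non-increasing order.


Divide by x^2 to reach normal form y'' + P_1(x) y' + P_2(x) y = 0 with P_1(x) = -3 - 4/x and P_2(x) = 1 - 2/x.
x = 0 is a singular point because the y'-coefficient -3 - 4/x has a pole at x = 0 and the y-coefficient 1 - 2/x has a pole at x = 0.
It is a regular singular point because x P_1(x) = p(x) = -3x - 4 and x^2 P_2(x) = q(x) = x^2 - 2x are polynomials, hence analytic at x = 0.
p(0) = -4,  q(0) = 0.
Indicial equation: r(r-1) + p(0) r + q(0) = 0, i.e. r^2 + (p(0) - 1) r + q(0) = 0, i.e. r^2 - 5 r = 0.
Discriminant: (-5)^2 - 4(0) = 25, so r = (5 ± 5)/2.
Solving: r_1 = 5, r_2 = 0.

indicial: r^2 - 5 r = 0; roots r_1 = 5, r_2 = 0


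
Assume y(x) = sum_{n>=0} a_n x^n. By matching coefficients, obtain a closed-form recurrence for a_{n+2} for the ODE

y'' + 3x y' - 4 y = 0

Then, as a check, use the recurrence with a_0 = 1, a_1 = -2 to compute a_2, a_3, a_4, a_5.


Substitute y = sum_n a_n x^n.
y''(x) has coefficient (n+2)(n+1) a_{n+2} at x^n;
3 x y'(x) has coefficient 3 n a_n at x^n (shift);
-4 y(x) has coefficient -4 a_n at x^n.
Matching x^n: (n+2)(n+1) a_{n+2} + (3n - 4) a_n = 0.
Thus a_{n+2} = (-3n + 4) / ((n+1)(n+2)) * a_n.

Check with a_0 = 1, a_1 = -2 (apply the recurrence for n = 0, 1, 2, 3): a_0 = 1, a_1 = -2, a_2 = 2, a_3 = -1/3, a_4 = -1/3, a_5 = 1/12.

a_(n+2) = (-3n + 4) / ((n+1)(n+2)) * a_n; check: a_0 = 1, a_1 = -2, a_2 = 2, a_3 = -1/3, a_4 = -1/3, a_5 = 1/12


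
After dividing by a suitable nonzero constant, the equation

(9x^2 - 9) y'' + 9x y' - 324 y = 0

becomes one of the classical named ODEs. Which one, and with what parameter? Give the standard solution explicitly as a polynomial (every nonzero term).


All three coefficients share the factor -9; dividing through by -9 gives  (1 - x^2) y'' - x y' + 36 y = 0.
This matches the Chebyshev equation (1 - x^2) y'' - x y' + n^2 y = 0 (note the -x y' term, not -2x y') with n^2 = 36, so n = 6; the polynomial solution is T_6(x).
With y = sum_k a_k x^k, matching x^k gives (k+2)(k+1) a_{k+2} = (k^2 - n^2) a_k = (k - 6)(k + 6) a_k. The right side vanishes at k = 6, so the series with the parity of 6 terminates at degree 6.
Standard normalization: leading coefficient of T_n is 2^(n-1), so a_6 = 2^5 = 32. Work downward with a_k = (k+1)(k+2) a_{k+2} / ((k - 6)(k + 6)):
  a_4 = (5)(6)(32) / ((4 - 6)(4 + 6)) = 960/(-20) = -48
  a_2 = (3)(4)(-48) / ((2 - 6)(2 + 6)) = -576/(-32) = 18
  a_0 = (1)(2)(18) / ((0 - 6)(0 + 6)) = 36/(-36) = -1
Hence T_6(x) = 32 x^6 - 48 x^4 + 18 x^2 - 1.

T_6(x); series = 32 x^6 - 48 x^4 + 18 x^2 - 1


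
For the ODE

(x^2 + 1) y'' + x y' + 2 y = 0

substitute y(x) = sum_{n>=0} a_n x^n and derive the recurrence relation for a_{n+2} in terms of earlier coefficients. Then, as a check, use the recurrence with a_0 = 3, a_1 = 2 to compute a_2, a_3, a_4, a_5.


Substitute y = sum_n a_n x^n.
(1 + 1 x^2) y'' contributes (n+2)(n+1) a_{n+2} + n(n-1) a_n at x^n.
x y'(x) contributes n a_n at x^n.
2 y(x) contributes 2 a_n at x^n.
Matching x^n: (n+2)(n+1) a_{n+2} + (n(n-1) + n + 2) a_n = 0.
Thus a_{n+2} = (-n(n-1) - n - 2) / ((n+1)(n+2)) * a_n.

Check with a_0 = 3, a_1 = 2 (apply the recurrence for n = 0, 1, 2, 3): a_0 = 3, a_1 = 2, a_2 = -3, a_3 = -1, a_4 = 3/2, a_5 = 11/20.

a_(n+2) = (-n(n-1) - n - 2) / ((n+1)(n+2)) * a_n; check: a_0 = 3, a_1 = 2, a_2 = -3, a_3 = -1, a_4 = 3/2, a_5 = 11/20


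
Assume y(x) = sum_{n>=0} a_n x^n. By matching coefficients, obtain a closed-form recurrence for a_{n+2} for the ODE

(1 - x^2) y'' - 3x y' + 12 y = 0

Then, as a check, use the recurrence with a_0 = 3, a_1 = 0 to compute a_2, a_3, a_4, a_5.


Substitute y = sum_n a_n x^n.
(1 - 1 x^2) y'' contributes (n+2)(n+1) a_{n+2} - n(n-1) a_n at x^n.
-3 x y'(x) contributes -3 n a_n at x^n.
12 y(x) contributes 12 a_n at x^n.
Matching x^n: (n+2)(n+1) a_{n+2} + (-n(n-1) - 3 n + 12) a_n = 0.
Thus a_{n+2} = (n(n-1) + 3 n - 12) / ((n+1)(n+2)) * a_n.

Check with a_0 = 3, a_1 = 0 (apply the recurrence for n = 0, 1, 2, 3): a_0 = 3, a_1 = 0, a_2 = -18, a_3 = 0, a_4 = 6, a_5 = 0.

a_(n+2) = (n(n-1) + 3 n - 12) / ((n+1)(n+2)) * a_n; check: a_0 = 3, a_1 = 0, a_2 = -18, a_3 = 0, a_4 = 6, a_5 = 0


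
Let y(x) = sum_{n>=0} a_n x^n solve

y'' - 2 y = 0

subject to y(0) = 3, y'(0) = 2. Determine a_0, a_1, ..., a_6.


Ansatz: y(x) = sum_{n>=0} a_n x^n, so y'(x) = sum_{n>=1} n a_n x^(n-1) and y''(x) = sum_{n>=2} n(n-1) a_n x^(n-2).
Substitute into P(x) y'' + Q(x) y' + R(x) y = 0 with P(x) = 1, Q(x) = 0, R(x) = -2, and match powers of x.
Initial conditions: a_0 = 3, a_1 = 2.
Setting the coefficient of each power of x to zero and solving order by order (substituting the coefficients already found):
  x^0: 2 a_2 - 2 a_0 = 0  ->  2 a_2 = 2 a_0 = 6  ->  a_2 = 3
  x^1: 6 a_3 - 2 a_1 = 0  ->  6 a_3 = 2 a_1 = 4  ->  a_3 = 2/3
  x^2: 12 a_4 - 2 a_2 = 0  ->  12 a_4 = 2 a_2 = 6  ->  a_4 = 1/2
  x^3: 20 a_5 - 2 a_3 = 0  ->  20 a_5 = 2 a_3 = 4/3  ->  a_5 = 1/15
  x^4: 30 a_6 - 2 a_4 = 0  ->  30 a_6 = 2 a_4 = 1  ->  a_6 = 1/30
Truncated series: y(x) = 3 + 2 x + 3 x^2 + (2/3) x^3 + (1/2) x^4 + (1/15) x^5 + (1/30) x^6 + O(x^7).

a_0 = 3; a_1 = 2; a_2 = 3; a_3 = 2/3; a_4 = 1/2; a_5 = 1/15; a_6 = 1/30


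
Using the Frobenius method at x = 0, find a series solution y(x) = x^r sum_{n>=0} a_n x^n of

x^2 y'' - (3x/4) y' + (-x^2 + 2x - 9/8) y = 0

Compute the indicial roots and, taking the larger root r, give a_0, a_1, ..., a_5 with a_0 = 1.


Write in Frobenius form y'' + (p(x)/x) y' + (q(x)/x^2) y = 0:
  p(x) = -3/4,  q(x) = -x^2 + 2x - 9/8.
Indicial equation: r(r-1) + (-3/4) r + (-9/8) = 0 -> roots r_1 = 9/4, r_2 = -1/2.
Take r = r_1 = 9/4. Let y(x) = x^r sum_{n>=0} a_n x^n with a_0 = 1.
Substitute y = x^r sum a_n x^n and match x^{r+n}. The recurrence is
  D(n) a_n + 2 a_{n-1} - 1 a_{n-2} = 0,  where D(n) = (r+n)(r+n-1) + (-3/4)(r+n) + (-9/8).
  a_n = [-2 a_{n-1} + 1 a_{n-2}] / D(n).
Since the indicial polynomial factors as (r - r_1)(r - r_2), D(n) = (r_1 + n - r_1)(r_1 + n - r_2) = n(n + 11/4).
Evaluating step by step (a_0 = 1):
  n = 1: D(1) = 1(1 + 11/4) = 15/4; numerator = -2(1) = -2; a_1 = (-2)/(15/4) = -8/15
  n = 2: D(2) = 2(2 + 11/4) = 19/2; numerator = -2(-8/15) + 1(1) = 31/15; a_2 = (31/15)/(19/2) = 62/285
  n = 3: D(3) = 3(3 + 11/4) = 69/4; numerator = -2(62/285) + 1(-8/15) = -92/95; a_3 = (-92/95)/(69/4) = -16/285
  n = 4: D(4) = 4(4 + 11/4) = 27; numerator = -2(-16/285) + 1(62/285) = 94/285; a_4 = (94/285)/(27) = 94/7695
  n = 5: D(5) = 5(5 + 11/4) = 155/4; numerator = -2(94/7695) + 1(-16/285) = -124/1539; a_5 = (-124/1539)/(155/4) = -16/7695

r = 9/4; a_0 = 1; a_1 = -8/15; a_2 = 62/285; a_3 = -16/285; a_4 = 94/7695; a_5 = -16/7695


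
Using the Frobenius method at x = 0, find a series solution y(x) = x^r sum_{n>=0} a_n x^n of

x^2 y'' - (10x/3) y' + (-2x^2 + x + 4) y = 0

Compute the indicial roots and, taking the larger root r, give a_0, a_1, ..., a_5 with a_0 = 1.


Write in Frobenius form y'' + (p(x)/x) y' + (q(x)/x^2) y = 0:
  p(x) = -10/3,  q(x) = -2x^2 + x + 4.
Indicial equation: r(r-1) + (-10/3) r + (4) = 0 -> roots r_1 = 3, r_2 = 4/3.
Take r = r_1 = 3. Let y(x) = x^r sum_{n>=0} a_n x^n with a_0 = 1.
Substitute y = x^r sum a_n x^n and match x^{r+n}. The recurrence is
  D(n) a_n + 1 a_{n-1} - 2 a_{n-2} = 0,  where D(n) = (r+n)(r+n-1) + (-10/3)(r+n) + (4).
  a_n = [-1 a_{n-1} + 2 a_{n-2}] / D(n).
Since the indicial polynomial factors as (r - r_1)(r - r_2), D(n) = (r_1 + n - r_1)(r_1 + n - r_2) = n(n + 5/3).
Evaluating step by step (a_0 = 1):
  n = 1: D(1) = 1(1 + 5/3) = 8/3; numerator = -1(1) = -1; a_1 = (-1)/(8/3) = -3/8
  n = 2: D(2) = 2(2 + 5/3) = 22/3; numerator = -1(-3/8) + 2(1) = 19/8; a_2 = (19/8)/(22/3) = 57/176
  n = 3: D(3) = 3(3 + 5/3) = 14; numerator = -1(57/176) + 2(-3/8) = -189/176; a_3 = (-189/176)/(14) = -27/352
  n = 4: D(4) = 4(4 + 5/3) = 68/3; numerator = -1(-27/352) + 2(57/176) = 255/352; a_4 = (255/352)/(68/3) = 45/1408
  n = 5: D(5) = 5(5 + 5/3) = 100/3; numerator = -1(45/1408) + 2(-27/352) = -261/1408; a_5 = (-261/1408)/(100/3) = -783/140800

r = 3; a_0 = 1; a_1 = -3/8; a_2 = 57/176; a_3 = -27/352; a_4 = 45/1408; a_5 = -783/140800


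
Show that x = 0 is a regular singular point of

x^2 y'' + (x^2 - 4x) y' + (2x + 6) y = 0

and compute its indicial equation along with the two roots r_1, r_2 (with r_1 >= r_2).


Divide by x^2 to reach normal form y'' + P_1(x) y' + P_2(x) y = 0 with P_1(x) = 1 - 4/x and P_2(x) = 2/x + 6/x^2.
x = 0 is a singular point because the y'-coefficient 1 - 4/x has a pole at x = 0 and the y-coefficient 2/x + 6/x^2 has a pole at x = 0.
It is a regular singular point because x P_1(x) = p(x) = x - 4 and x^2 P_2(x) = q(x) = 2x + 6 are polynomials, hence analytic at x = 0.
p(0) = -4,  q(0) = 6.
Indicial equation: r(r-1) + p(0) r + q(0) = 0, i.e. r^2 + (p(0) - 1) r + q(0) = 0, i.e. r^2 - 5 r + 6 = 0.
Discriminant: (-5)^2 - 4(6) = 1, so r = (5 ± 1)/2.
Solving: r_1 = 3, r_2 = 2.

indicial: r^2 - 5 r + 6 = 0; roots r_1 = 3, r_2 = 2


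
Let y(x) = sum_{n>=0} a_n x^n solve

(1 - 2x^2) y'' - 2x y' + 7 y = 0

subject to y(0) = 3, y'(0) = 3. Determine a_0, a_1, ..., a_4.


Ansatz: y(x) = sum_{n>=0} a_n x^n, so y'(x) = sum_{n>=1} n a_n x^(n-1) and y''(x) = sum_{n>=2} n(n-1) a_n x^(n-2).
Substitute into P(x) y'' + Q(x) y' + R(x) y = 0 with P(x) = 1 - 2x^2, Q(x) = -2x, R(x) = 7, and match powers of x.
Initial conditions: a_0 = 3, a_1 = 3.
Setting the coefficient of each power of x to zero and solving order by order (substituting the coefficients already found):
  x^0: 2 a_2 + 7 a_0 = 0  ->  2 a_2 = -7 a_0 = -21  ->  a_2 = -21/2
  x^1: 6 a_3 + 5 a_1 = 0  ->  6 a_3 = -5 a_1 = -15  ->  a_3 = -5/2
  x^2: 12 a_4 - a_2 = 0  ->  12 a_4 = a_2 = -21/2  ->  a_4 = -7/8
Truncated series: y(x) = 3 + 3 x - (21/2) x^2 - (5/2) x^3 - (7/8) x^4 + O(x^5).

a_0 = 3; a_1 = 3; a_2 = -21/2; a_3 = -5/2; a_4 = -7/8


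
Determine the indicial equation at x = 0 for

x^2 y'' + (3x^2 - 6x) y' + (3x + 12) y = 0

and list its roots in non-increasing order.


Divide by x^2 to reach normal form y'' + P_1(x) y' + P_2(x) y = 0 with P_1(x) = 3 - 6/x and P_2(x) = 3/x + 12/x^2.
x = 0 is a singular point because the y'-coefficient 3 - 6/x has a pole at x = 0 and the y-coefficient 3/x + 12/x^2 has a pole at x = 0.
It is a regular singular point because x P_1(x) = p(x) = 3x - 6 and x^2 P_2(x) = q(x) = 3x + 12 are polynomials, hence analytic at x = 0.
p(0) = -6,  q(0) = 12.
Indicial equation: r(r-1) + p(0) r + q(0) = 0, i.e. r^2 + (p(0) - 1) r + q(0) = 0, i.e. r^2 - 7 r + 12 = 0.
Discriminant: (-7)^2 - 4(12) = 1, so r = (7 ± 1)/2.
Solving: r_1 = 4, r_2 = 3.

indicial: r^2 - 7 r + 12 = 0; roots r_1 = 4, r_2 = 3


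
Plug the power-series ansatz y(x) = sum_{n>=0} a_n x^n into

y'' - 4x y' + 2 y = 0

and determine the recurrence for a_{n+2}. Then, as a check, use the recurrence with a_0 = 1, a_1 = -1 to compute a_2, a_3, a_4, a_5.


Substitute y = sum_n a_n x^n.
y''(x) has coefficient (n+2)(n+1) a_{n+2} at x^n;
-4 x y'(x) has coefficient -4 n a_n at x^n (shift);
2 y(x) has coefficient 2 a_n at x^n.
Matching x^n: (n+2)(n+1) a_{n+2} + (-4n + 2) a_n = 0.
Thus a_{n+2} = (4n - 2) / ((n+1)(n+2)) * a_n.

Check with a_0 = 1, a_1 = -1 (apply the recurrence for n = 0, 1, 2, 3): a_0 = 1, a_1 = -1, a_2 = -1, a_3 = -1/3, a_4 = -1/2, a_5 = -1/6.

a_(n+2) = (4n - 2) / ((n+1)(n+2)) * a_n; check: a_0 = 1, a_1 = -1, a_2 = -1, a_3 = -1/3, a_4 = -1/2, a_5 = -1/6


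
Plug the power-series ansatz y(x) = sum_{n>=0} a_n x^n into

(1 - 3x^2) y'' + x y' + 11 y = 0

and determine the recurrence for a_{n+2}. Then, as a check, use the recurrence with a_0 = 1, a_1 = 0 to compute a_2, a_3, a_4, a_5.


Substitute y = sum_n a_n x^n.
(1 - 3 x^2) y'' contributes (n+2)(n+1) a_{n+2} - 3 n(n-1) a_n at x^n.
x y'(x) contributes n a_n at x^n.
11 y(x) contributes 11 a_n at x^n.
Matching x^n: (n+2)(n+1) a_{n+2} + (-3 n(n-1) + n + 11) a_n = 0.
Thus a_{n+2} = (3 n(n-1) - n - 11) / ((n+1)(n+2)) * a_n.

Check with a_0 = 1, a_1 = 0 (apply the recurrence for n = 0, 1, 2, 3): a_0 = 1, a_1 = 0, a_2 = -11/2, a_3 = 0, a_4 = 77/24, a_5 = 0.

a_(n+2) = (3 n(n-1) - n - 11) / ((n+1)(n+2)) * a_n; check: a_0 = 1, a_1 = 0, a_2 = -11/2, a_3 = 0, a_4 = 77/24, a_5 = 0


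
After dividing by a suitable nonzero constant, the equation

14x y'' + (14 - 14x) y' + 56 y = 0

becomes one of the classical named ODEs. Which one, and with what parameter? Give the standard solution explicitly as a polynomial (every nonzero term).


All three coefficients share the factor 14; dividing through by 14 gives  x y'' + (1 - x) y' + 4 y = 0.
This matches the Laguerre equation x y'' + (1 - x) y' + n y = 0 with n = 4; the polynomial solution is L_4(x).
With y = sum_k a_k x^k, matching x^k gives (k+1)k a_{k+1} + (k+1) a_{k+1} - k a_k + n a_k = 0, i.e. (k+1)^2 a_{k+1} = (k - n) a_k = (k - 4) a_k. The right side vanishes at k = 4, so the series terminates at degree 4.
Standard normalization L_n(0) = 1 gives a_0 = 1. Work upward with a_{k+1} = (k - 4) a_k / (k+1)^2:
  a_1 = (0 - 4)(1) / 1^2 = -4/1 = -4
  a_2 = (1 - 4)(-4) / 2^2 = 12/4 = 3
  a_3 = (2 - 4)(3) / 3^2 = -6/9 = -2/3
  a_4 = (3 - 4)(-2/3) / 4^2 = (2/3)/16 = 1/24
Hence L_4(x) = x^4/24 - 2 x^3/3 + 3 x^2 - 4 x + 1.

L_4(x); series = x^4/24 - 2 x^3/3 + 3 x^2 - 4 x + 1


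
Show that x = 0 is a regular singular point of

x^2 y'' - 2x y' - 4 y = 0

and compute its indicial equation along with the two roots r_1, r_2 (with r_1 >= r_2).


Divide by x^2 to reach normal form y'' + P_1(x) y' + P_2(x) y = 0 with P_1(x) = -2/x and P_2(x) = -4/x^2.
x = 0 is a singular point because the y'-coefficient -2/x has a pole at x = 0 and the y-coefficient -4/x^2 has a pole at x = 0.
It is a regular singular point because x P_1(x) = p(x) = -2 and x^2 P_2(x) = q(x) = -4 are polynomials, hence analytic at x = 0.
p(0) = -2,  q(0) = -4.
Indicial equation: r(r-1) + p(0) r + q(0) = 0, i.e. r^2 + (p(0) - 1) r + q(0) = 0, i.e. r^2 - 3 r - 4 = 0.
Discriminant: (-3)^2 - 4(-4) = 25, so r = (3 ± 5)/2.
Solving: r_1 = 4, r_2 = -1.

indicial: r^2 - 3 r - 4 = 0; roots r_1 = 4, r_2 = -1


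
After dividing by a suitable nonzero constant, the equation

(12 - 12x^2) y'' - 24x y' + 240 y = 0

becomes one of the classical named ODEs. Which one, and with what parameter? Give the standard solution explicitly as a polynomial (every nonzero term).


All three coefficients share the factor 12; dividing through by 12 gives  (1 - x^2) y'' - 2x y' + 20 y = 0.
This matches the Legendre equation (1 - x^2) y'' - 2x y' + n(n+1) y = 0 (note the -2x y' term) with n(n+1) = 20, so n = 4; the polynomial solution is P_4(x).
With y = sum_k a_k x^k, matching x^k gives (k+2)(k+1) a_{k+2} = [k(k+1) - n(n+1)] a_k = (k - 4)(k + 5) a_k. The right side vanishes at k = 4, so the series with the parity of 4 terminates at degree 4.
Standard normalization (P_n(1) = 1): leading coefficient (2n)!/(2^n (n!)^2) = 40320/(16*576) = 35/8, so a_4 = 35/8. Work downward with a_k = (k+1)(k+2) a_{k+2} / ((k - 4)(k + 5)):
  a_2 = (3)(4)(35/8) / ((2 - 4)(2 + 5)) = (105/2)/(-14) = -15/4
  a_0 = (1)(2)(-15/4) / ((0 - 4)(0 + 5)) = (-15/2)/(-20) = 3/8
Hence P_4(x) = 35 x^4/8 - 15 x^2/4 + 3/8.

P_4(x); series = 35 x^4/8 - 15 x^2/4 + 3/8


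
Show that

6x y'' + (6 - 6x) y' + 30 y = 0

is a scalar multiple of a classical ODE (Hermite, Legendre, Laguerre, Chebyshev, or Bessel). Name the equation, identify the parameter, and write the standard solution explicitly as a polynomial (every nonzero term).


All three coefficients share the factor 6; dividing through by 6 gives  x y'' + (1 - x) y' + 5 y = 0.
This matches the Laguerre equation x y'' + (1 - x) y' + n y = 0 with n = 5; the polynomial solution is L_5(x).
With y = sum_k a_k x^k, matching x^k gives (k+1)k a_{k+1} + (k+1) a_{k+1} - k a_k + n a_k = 0, i.e. (k+1)^2 a_{k+1} = (k - n) a_k = (k - 5) a_k. The right side vanishes at k = 5, so the series terminates at degree 5.
Standard normalization L_n(0) = 1 gives a_0 = 1. Work upward with a_{k+1} = (k - 5) a_k / (k+1)^2:
  a_1 = (0 - 5)(1) / 1^2 = -5/1 = -5
  a_2 = (1 - 5)(-5) / 2^2 = 20/4 = 5
  a_3 = (2 - 5)(5) / 3^2 = -15/9 = -5/3
  a_4 = (3 - 5)(-5/3) / 4^2 = (10/3)/16 = 5/24
  a_5 = (4 - 5)(5/24) / 5^2 = (-5/24)/25 = -1/120
Hence L_5(x) = -x^5/120 + 5 x^4/24 - 5 x^3/3 + 5 x^2 - 5 x + 1.

L_5(x); series = -x^5/120 + 5 x^4/24 - 5 x^3/3 + 5 x^2 - 5 x + 1


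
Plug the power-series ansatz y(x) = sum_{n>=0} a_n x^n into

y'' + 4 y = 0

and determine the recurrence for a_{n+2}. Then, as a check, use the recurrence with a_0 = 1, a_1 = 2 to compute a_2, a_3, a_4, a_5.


Substitute y = sum_n a_n x^n into y'' + (const) y = 0.
y''(x) = sum_{n>=0} (n+2)(n+1) a_{n+2} x^n.
The ODE becomes sum_n [(n+2)(n+1) a_{n+2} + 4 a_n] x^n = 0.
Setting each coefficient to zero gives the recurrence:
  (n+2)(n+1) a_{n+2} + 4 a_n = 0,
  a_{n+2} = -4 / ((n+1)(n+2)) a_n.

Check with a_0 = 1, a_1 = 2 (apply the recurrence for n = 0, 1, 2, 3): a_0 = 1, a_1 = 2, a_2 = -2, a_3 = -4/3, a_4 = 2/3, a_5 = 4/15.

a_{n+2} = -4/((n+1)(n+2)) * a_n; check: a_0 = 1, a_1 = 2, a_2 = -2, a_3 = -4/3, a_4 = 2/3, a_5 = 4/15


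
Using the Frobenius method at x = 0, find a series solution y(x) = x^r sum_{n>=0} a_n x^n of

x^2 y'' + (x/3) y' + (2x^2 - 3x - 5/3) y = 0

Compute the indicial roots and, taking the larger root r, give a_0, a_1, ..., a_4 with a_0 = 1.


Write in Frobenius form y'' + (p(x)/x) y' + (q(x)/x^2) y = 0:
  p(x) = 1/3,  q(x) = 2x^2 - 3x - 5/3.
Indicial equation: r(r-1) + (1/3) r + (-5/3) = 0 -> roots r_1 = 5/3, r_2 = -1.
Take r = r_1 = 5/3. Let y(x) = x^r sum_{n>=0} a_n x^n with a_0 = 1.
Substitute y = x^r sum a_n x^n and match x^{r+n}. The recurrence is
  D(n) a_n - 3 a_{n-1} + 2 a_{n-2} = 0,  where D(n) = (r+n)(r+n-1) + (1/3)(r+n) + (-5/3).
  a_n = [3 a_{n-1} - 2 a_{n-2}] / D(n).
Since the indicial polynomial factors as (r - r_1)(r - r_2), D(n) = (r_1 + n - r_1)(r_1 + n - r_2) = n(n + 8/3).
Evaluating step by step (a_0 = 1):
  n = 1: D(1) = 1(1 + 8/3) = 11/3; numerator = 3(1) = 3; a_1 = (3)/(11/3) = 9/11
  n = 2: D(2) = 2(2 + 8/3) = 28/3; numerator = 3(9/11) - 2(1) = 5/11; a_2 = (5/11)/(28/3) = 15/308
  n = 3: D(3) = 3(3 + 8/3) = 17; numerator = 3(15/308) - 2(9/11) = -459/308; a_3 = (-459/308)/(17) = -27/308
  n = 4: D(4) = 4(4 + 8/3) = 80/3; numerator = 3(-27/308) - 2(15/308) = -111/308; a_4 = (-111/308)/(80/3) = -333/24640

r = 5/3; a_0 = 1; a_1 = 9/11; a_2 = 15/308; a_3 = -27/308; a_4 = -333/24640


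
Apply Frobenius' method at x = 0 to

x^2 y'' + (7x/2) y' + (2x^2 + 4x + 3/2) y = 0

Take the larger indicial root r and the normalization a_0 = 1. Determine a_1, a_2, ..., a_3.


Write in Frobenius form y'' + (p(x)/x) y' + (q(x)/x^2) y = 0:
  p(x) = 7/2,  q(x) = 2x^2 + 4x + 3/2.
Indicial equation: r(r-1) + (7/2) r + (3/2) = 0 -> roots r_1 = -1, r_2 = -3/2.
Take r = r_1 = -1. Let y(x) = x^r sum_{n>=0} a_n x^n with a_0 = 1.
Substitute y = x^r sum a_n x^n and match x^{r+n}. The recurrence is
  D(n) a_n + 4 a_{n-1} + 2 a_{n-2} = 0,  where D(n) = (r+n)(r+n-1) + (7/2)(r+n) + (3/2).
  a_n = [-4 a_{n-1} - 2 a_{n-2}] / D(n).
Since the indicial polynomial factors as (r - r_1)(r - r_2), D(n) = (r_1 + n - r_1)(r_1 + n - r_2) = n(n + 1/2).
Evaluating step by step (a_0 = 1):
  n = 1: D(1) = 1(1 + 1/2) = 3/2; numerator = -4(1) = -4; a_1 = (-4)/(3/2) = -8/3
  n = 2: D(2) = 2(2 + 1/2) = 5; numerator = -4(-8/3) - 2(1) = 26/3; a_2 = (26/3)/(5) = 26/15
  n = 3: D(3) = 3(3 + 1/2) = 21/2; numerator = -4(26/15) - 2(-8/3) = -8/5; a_3 = (-8/5)/(21/2) = -16/105

r = -1; a_0 = 1; a_1 = -8/3; a_2 = 26/15; a_3 = -16/105


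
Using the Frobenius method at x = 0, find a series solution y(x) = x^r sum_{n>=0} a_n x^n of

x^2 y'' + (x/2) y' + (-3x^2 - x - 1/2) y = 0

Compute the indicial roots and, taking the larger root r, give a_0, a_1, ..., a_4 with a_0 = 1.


Write in Frobenius form y'' + (p(x)/x) y' + (q(x)/x^2) y = 0:
  p(x) = 1/2,  q(x) = -3x^2 - x - 1/2.
Indicial equation: r(r-1) + (1/2) r + (-1/2) = 0 -> roots r_1 = 1, r_2 = -1/2.
Take r = r_1 = 1. Let y(x) = x^r sum_{n>=0} a_n x^n with a_0 = 1.
Substitute y = x^r sum a_n x^n and match x^{r+n}. The recurrence is
  D(n) a_n - 1 a_{n-1} - 3 a_{n-2} = 0,  where D(n) = (r+n)(r+n-1) + (1/2)(r+n) + (-1/2).
  a_n = [1 a_{n-1} + 3 a_{n-2}] / D(n).
Since the indicial polynomial factors as (r - r_1)(r - r_2), D(n) = (r_1 + n - r_1)(r_1 + n - r_2) = n(n + 3/2).
Evaluating step by step (a_0 = 1):
  n = 1: D(1) = 1(1 + 3/2) = 5/2; numerator = 1(1) = 1; a_1 = (1)/(5/2) = 2/5
  n = 2: D(2) = 2(2 + 3/2) = 7; numerator = 1(2/5) + 3(1) = 17/5; a_2 = (17/5)/(7) = 17/35
  n = 3: D(3) = 3(3 + 3/2) = 27/2; numerator = 1(17/35) + 3(2/5) = 59/35; a_3 = (59/35)/(27/2) = 118/945
  n = 4: D(4) = 4(4 + 3/2) = 22; numerator = 1(118/945) + 3(17/35) = 299/189; a_4 = (299/189)/(22) = 299/4158

r = 1; a_0 = 1; a_1 = 2/5; a_2 = 17/35; a_3 = 118/945; a_4 = 299/4158


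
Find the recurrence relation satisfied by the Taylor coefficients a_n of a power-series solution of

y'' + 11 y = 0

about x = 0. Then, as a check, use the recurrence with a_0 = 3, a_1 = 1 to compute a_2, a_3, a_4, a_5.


Substitute y = sum_n a_n x^n into y'' + (const) y = 0.
y''(x) = sum_{n>=0} (n+2)(n+1) a_{n+2} x^n.
The ODE becomes sum_n [(n+2)(n+1) a_{n+2} + 11 a_n] x^n = 0.
Setting each coefficient to zero gives the recurrence:
  (n+2)(n+1) a_{n+2} + 11 a_n = 0,
  a_{n+2} = -11 / ((n+1)(n+2)) a_n.

Check with a_0 = 3, a_1 = 1 (apply the recurrence for n = 0, 1, 2, 3): a_0 = 3, a_1 = 1, a_2 = -33/2, a_3 = -11/6, a_4 = 121/8, a_5 = 121/120.

a_{n+2} = -11/((n+1)(n+2)) * a_n; check: a_0 = 3, a_1 = 1, a_2 = -33/2, a_3 = -11/6, a_4 = 121/8, a_5 = 121/120
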